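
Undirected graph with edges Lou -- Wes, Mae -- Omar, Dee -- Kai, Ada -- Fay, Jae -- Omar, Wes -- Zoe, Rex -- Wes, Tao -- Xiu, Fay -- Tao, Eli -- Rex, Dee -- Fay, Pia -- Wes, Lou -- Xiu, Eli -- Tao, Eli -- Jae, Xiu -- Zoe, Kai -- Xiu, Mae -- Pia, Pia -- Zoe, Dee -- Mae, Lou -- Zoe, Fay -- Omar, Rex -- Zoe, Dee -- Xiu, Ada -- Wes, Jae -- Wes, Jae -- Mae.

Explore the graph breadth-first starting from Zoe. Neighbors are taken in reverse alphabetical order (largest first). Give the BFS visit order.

Zoe, Xiu, Wes, Rex, Pia, Lou, Tao, Kai, Dee, Jae, Ada, Eli, Mae, Fay, Omar

Visit Zoe; enqueue Xiu, Wes, Rex, Pia, Lou → queue [Xiu, Wes, Rex, Pia, Lou]
Visit Xiu; enqueue Tao, Kai, Dee → queue [Wes, Rex, Pia, Lou, Tao, Kai, Dee]
Visit Wes; enqueue Jae, Ada → queue [Rex, Pia, Lou, Tao, Kai, Dee, Jae, Ada]
Visit Rex; enqueue Eli → queue [Pia, Lou, Tao, Kai, Dee, Jae, Ada, Eli]
Visit Pia; enqueue Mae → queue [Lou, Tao, Kai, Dee, Jae, Ada, Eli, Mae]
Visit Lou → queue [Tao, Kai, Dee, Jae, Ada, Eli, Mae]
Visit Tao; enqueue Fay → queue [Kai, Dee, Jae, Ada, Eli, Mae, Fay]
Visit Kai → queue [Dee, Jae, Ada, Eli, Mae, Fay]
Visit Dee → queue [Jae, Ada, Eli, Mae, Fay]
Visit Jae; enqueue Omar → queue [Ada, Eli, Mae, Fay, Omar]
Visit Ada → queue [Eli, Mae, Fay, Omar]
Visit Eli → queue [Mae, Fay, Omar]
Visit Mae → queue [Fay, Omar]
Visit Fay → queue [Omar]
Visit Omar → queue []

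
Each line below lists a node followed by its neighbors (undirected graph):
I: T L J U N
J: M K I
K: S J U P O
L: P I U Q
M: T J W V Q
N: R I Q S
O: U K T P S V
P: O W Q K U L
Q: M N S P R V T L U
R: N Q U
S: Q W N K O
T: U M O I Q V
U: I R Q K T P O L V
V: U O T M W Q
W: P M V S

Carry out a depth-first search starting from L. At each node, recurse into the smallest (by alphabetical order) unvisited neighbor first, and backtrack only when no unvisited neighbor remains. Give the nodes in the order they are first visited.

L -> I -> J -> K -> O -> P -> Q -> M -> T -> U -> R -> N -> S -> W -> V

Visit L
L → I
I → J
J → K
K → O
O → P
P → Q
Q → M
M → T
T → U
U → R
R → N
N → S
S → W
W → V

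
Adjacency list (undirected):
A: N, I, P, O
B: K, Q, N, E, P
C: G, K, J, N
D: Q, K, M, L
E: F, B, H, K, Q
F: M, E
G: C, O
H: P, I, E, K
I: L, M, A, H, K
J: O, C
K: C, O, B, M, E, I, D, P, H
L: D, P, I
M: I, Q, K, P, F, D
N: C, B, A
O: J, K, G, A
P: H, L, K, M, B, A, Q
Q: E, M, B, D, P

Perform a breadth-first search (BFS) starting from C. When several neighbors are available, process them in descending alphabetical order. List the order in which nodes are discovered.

C, N, K, J, G, B, A, P, O, M, I, H, E, D, Q, L, F

Visit C; enqueue N, K, J, G → queue [N, K, J, G]
Visit N; enqueue B, A → queue [K, J, G, B, A]
Visit K; enqueue P, O, M, I, H, E, D → queue [J, G, B, A, P, O, M, I, H, E, D]
Visit J → queue [G, B, A, P, O, M, I, H, E, D]
Visit G → queue [B, A, P, O, M, I, H, E, D]
Visit B; enqueue Q → queue [A, P, O, M, I, H, E, D, Q]
Visit A → queue [P, O, M, I, H, E, D, Q]
Visit P; enqueue L → queue [O, M, I, H, E, D, Q, L]
Visit O → queue [M, I, H, E, D, Q, L]
Visit M; enqueue F → queue [I, H, E, D, Q, L, F]
Visit I → queue [H, E, D, Q, L, F]
Visit H → queue [E, D, Q, L, F]
Visit E → queue [D, Q, L, F]
Visit D → queue [Q, L, F]
Visit Q → queue [L, F]
Visit L → queue [F]
Visit F → queue []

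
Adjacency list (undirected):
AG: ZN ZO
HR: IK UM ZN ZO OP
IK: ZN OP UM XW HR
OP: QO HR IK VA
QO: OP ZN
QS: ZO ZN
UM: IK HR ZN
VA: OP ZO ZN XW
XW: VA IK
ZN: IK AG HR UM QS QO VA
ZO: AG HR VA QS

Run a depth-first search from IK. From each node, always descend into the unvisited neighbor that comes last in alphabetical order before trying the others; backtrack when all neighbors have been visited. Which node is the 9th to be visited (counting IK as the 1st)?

Visit IK
IK → ZN
ZN → VA
VA → ZO
ZO → QS
ZO → HR
HR → UM
HR → OP
OP → QO
ZO → AG
VA → XW

Visit order: IK, ZN, VA, ZO, QS, HR, UM, OP, QO, AG, XW

QO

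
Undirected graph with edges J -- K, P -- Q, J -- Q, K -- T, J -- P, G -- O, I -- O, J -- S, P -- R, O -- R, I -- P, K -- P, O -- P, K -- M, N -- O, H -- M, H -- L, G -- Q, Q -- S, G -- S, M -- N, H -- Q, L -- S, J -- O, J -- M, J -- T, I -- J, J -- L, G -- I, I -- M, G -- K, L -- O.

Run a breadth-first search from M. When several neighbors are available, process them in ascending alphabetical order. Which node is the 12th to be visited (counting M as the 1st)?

S

Visit M; enqueue H, I, J, K, N → queue [H, I, J, K, N]
Visit H; enqueue L, Q → queue [I, J, K, N, L, Q]
Visit I; enqueue G, O, P → queue [J, K, N, L, Q, G, O, P]
Visit J; enqueue S, T → queue [K, N, L, Q, G, O, P, S, T]
Visit K → queue [N, L, Q, G, O, P, S, T]
Visit N → queue [L, Q, G, O, P, S, T]
Visit L → queue [Q, G, O, P, S, T]
Visit Q → queue [G, O, P, S, T]
Visit G → queue [O, P, S, T]
Visit O; enqueue R → queue [P, S, T, R]
Visit P → queue [S, T, R]
Visit S → queue [T, R]
Visit T → queue [R]
Visit R → queue []

Visit order: M, H, I, J, K, N, L, Q, G, O, P, S, T, R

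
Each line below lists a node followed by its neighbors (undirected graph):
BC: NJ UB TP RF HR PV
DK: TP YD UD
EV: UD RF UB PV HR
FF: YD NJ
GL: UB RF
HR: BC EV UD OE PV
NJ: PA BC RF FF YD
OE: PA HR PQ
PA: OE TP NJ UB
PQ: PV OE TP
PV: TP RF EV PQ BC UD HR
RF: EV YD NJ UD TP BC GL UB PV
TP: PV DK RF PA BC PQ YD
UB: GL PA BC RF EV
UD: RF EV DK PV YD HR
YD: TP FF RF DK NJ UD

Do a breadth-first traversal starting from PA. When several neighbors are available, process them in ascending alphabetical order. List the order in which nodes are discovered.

PA, NJ, OE, TP, UB, BC, FF, RF, YD, HR, PQ, DK, PV, EV, GL, UD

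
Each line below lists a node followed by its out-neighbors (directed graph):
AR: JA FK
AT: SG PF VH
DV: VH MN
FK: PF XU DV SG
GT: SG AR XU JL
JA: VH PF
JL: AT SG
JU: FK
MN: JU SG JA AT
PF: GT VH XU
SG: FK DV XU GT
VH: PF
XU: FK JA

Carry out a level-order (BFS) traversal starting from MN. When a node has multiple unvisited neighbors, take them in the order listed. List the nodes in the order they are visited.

MN → JU → SG → JA → AT → FK → DV → XU → GT → VH → PF → AR → JL

Visit MN; enqueue JU, SG, JA, AT → queue [JU, SG, JA, AT]
Visit JU; enqueue FK → queue [SG, JA, AT, FK]
Visit SG; enqueue DV, XU, GT → queue [JA, AT, FK, DV, XU, GT]
Visit JA; enqueue VH, PF → queue [AT, FK, DV, XU, GT, VH, PF]
Visit AT → queue [FK, DV, XU, GT, VH, PF]
Visit FK → queue [DV, XU, GT, VH, PF]
Visit DV → queue [XU, GT, VH, PF]
Visit XU → queue [GT, VH, PF]
Visit GT; enqueue AR, JL → queue [VH, PF, AR, JL]
Visit VH → queue [PF, AR, JL]
Visit PF → queue [AR, JL]
Visit AR → queue [JL]
Visit JL → queue []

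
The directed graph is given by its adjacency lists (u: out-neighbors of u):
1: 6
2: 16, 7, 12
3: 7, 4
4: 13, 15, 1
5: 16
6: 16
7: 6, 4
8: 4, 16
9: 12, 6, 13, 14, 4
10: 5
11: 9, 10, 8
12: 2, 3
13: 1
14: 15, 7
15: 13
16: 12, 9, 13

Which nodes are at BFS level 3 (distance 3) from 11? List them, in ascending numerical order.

Level 0: 11
Level 1: 8, 9, 10
Level 2: 4, 5, 6, 12, 13, 14, 16
Level 3: 1, 2, 3, 7, 15

1, 2, 3, 7, 15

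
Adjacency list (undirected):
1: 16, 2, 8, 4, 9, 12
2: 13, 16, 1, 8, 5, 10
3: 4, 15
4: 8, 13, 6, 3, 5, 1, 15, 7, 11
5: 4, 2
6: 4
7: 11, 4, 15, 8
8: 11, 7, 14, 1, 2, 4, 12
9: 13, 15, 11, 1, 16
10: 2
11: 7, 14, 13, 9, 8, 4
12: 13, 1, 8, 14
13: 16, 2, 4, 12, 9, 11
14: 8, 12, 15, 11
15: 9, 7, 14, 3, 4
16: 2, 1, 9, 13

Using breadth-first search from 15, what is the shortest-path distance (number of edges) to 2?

Level 0: 15
Level 1: 3, 4, 7, 9, 14
Level 2: 1, 5, 6, 8, 11, 12, 13, 16
Level 3: 2
Level 4: 10
2 first appears at level 3.

3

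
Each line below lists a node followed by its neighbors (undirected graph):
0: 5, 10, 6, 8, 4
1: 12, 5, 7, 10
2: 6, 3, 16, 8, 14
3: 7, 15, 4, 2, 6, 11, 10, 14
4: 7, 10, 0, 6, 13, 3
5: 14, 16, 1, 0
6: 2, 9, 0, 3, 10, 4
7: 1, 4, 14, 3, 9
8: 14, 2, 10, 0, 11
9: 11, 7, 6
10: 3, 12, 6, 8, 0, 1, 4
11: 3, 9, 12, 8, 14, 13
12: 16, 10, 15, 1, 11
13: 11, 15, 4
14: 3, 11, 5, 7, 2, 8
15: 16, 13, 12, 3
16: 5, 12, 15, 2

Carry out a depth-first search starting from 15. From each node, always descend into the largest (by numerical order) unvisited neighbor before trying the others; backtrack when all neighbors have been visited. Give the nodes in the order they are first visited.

Visit 15
15 → 16
16 → 12
12 → 11
11 → 14
14 → 8
8 → 10
10 → 6
6 → 9
9 → 7
7 → 4
4 → 13
4 → 3
3 → 2
4 → 0
0 → 5
5 → 1

15 -> 16 -> 12 -> 11 -> 14 -> 8 -> 10 -> 6 -> 9 -> 7 -> 4 -> 13 -> 3 -> 2 -> 0 -> 5 -> 1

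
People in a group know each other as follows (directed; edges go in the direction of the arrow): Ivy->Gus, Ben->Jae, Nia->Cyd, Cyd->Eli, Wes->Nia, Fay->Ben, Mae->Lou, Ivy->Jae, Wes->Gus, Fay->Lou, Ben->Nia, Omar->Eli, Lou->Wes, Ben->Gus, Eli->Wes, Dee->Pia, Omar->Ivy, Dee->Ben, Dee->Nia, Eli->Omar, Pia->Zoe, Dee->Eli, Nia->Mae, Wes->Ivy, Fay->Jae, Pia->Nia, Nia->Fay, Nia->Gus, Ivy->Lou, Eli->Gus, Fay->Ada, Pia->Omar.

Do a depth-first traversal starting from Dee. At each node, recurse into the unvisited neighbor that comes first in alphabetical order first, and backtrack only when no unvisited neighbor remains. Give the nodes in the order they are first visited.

Visit Dee
Dee → Ben
Ben → Gus
Ben → Jae
Ben → Nia
Nia → Cyd
Cyd → Eli
Eli → Omar
Omar → Ivy
Ivy → Lou
Lou → Wes
Nia → Fay
Fay → Ada
Nia → Mae
Dee → Pia
Pia → Zoe

Dee -> Ben -> Gus -> Jae -> Nia -> Cyd -> Eli -> Omar -> Ivy -> Lou -> Wes -> Fay -> Ada -> Mae -> Pia -> Zoe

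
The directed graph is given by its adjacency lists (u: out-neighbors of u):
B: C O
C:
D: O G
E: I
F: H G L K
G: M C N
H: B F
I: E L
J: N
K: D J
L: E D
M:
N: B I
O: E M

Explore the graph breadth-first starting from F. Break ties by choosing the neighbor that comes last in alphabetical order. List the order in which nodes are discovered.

Visit F; enqueue L, K, H, G → queue [L, K, H, G]
Visit L; enqueue E, D → queue [K, H, G, E, D]
Visit K; enqueue J → queue [H, G, E, D, J]
Visit H; enqueue B → queue [G, E, D, J, B]
Visit G; enqueue N, M, C → queue [E, D, J, B, N, M, C]
Visit E; enqueue I → queue [D, J, B, N, M, C, I]
Visit D; enqueue O → queue [J, B, N, M, C, I, O]
Visit J → queue [B, N, M, C, I, O]
Visit B → queue [N, M, C, I, O]
Visit N → queue [M, C, I, O]
Visit M → queue [C, I, O]
Visit C → queue [I, O]
Visit I → queue [O]
Visit O → queue []

F L K H G E D J B N M C I O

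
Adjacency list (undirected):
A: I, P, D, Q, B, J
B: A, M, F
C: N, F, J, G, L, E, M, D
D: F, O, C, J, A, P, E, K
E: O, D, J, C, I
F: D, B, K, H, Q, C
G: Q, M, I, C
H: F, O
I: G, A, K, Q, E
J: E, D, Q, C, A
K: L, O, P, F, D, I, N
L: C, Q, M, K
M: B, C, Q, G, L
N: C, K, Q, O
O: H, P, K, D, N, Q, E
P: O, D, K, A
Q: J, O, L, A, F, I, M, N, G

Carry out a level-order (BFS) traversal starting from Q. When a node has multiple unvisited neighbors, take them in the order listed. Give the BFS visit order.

Visit Q; enqueue J, O, L, A, F, I, M, N, G → queue [J, O, L, A, F, I, M, N, G]
Visit J; enqueue E, D, C → queue [O, L, A, F, I, M, N, G, E, D, C]
Visit O; enqueue H, P, K → queue [L, A, F, I, M, N, G, E, D, C, H, P, K]
Visit L → queue [A, F, I, M, N, G, E, D, C, H, P, K]
Visit A; enqueue B → queue [F, I, M, N, G, E, D, C, H, P, K, B]
Visit F → queue [I, M, N, G, E, D, C, H, P, K, B]
Visit I → queue [M, N, G, E, D, C, H, P, K, B]
Visit M → queue [N, G, E, D, C, H, P, K, B]
Visit N → queue [G, E, D, C, H, P, K, B]
Visit G → queue [E, D, C, H, P, K, B]
Visit E → queue [D, C, H, P, K, B]
Visit D → queue [C, H, P, K, B]
Visit C → queue [H, P, K, B]
Visit H → queue [P, K, B]
Visit P → queue [K, B]
Visit K → queue [B]
Visit B → queue []

Q, J, O, L, A, F, I, M, N, G, E, D, C, H, P, K, B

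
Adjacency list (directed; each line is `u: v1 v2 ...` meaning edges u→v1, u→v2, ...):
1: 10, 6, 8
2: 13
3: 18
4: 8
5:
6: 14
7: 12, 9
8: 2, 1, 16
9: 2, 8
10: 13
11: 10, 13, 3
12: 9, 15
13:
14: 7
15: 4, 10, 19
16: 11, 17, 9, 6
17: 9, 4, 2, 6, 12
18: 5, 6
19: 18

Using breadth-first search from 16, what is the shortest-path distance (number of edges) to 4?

Level 0: 16
Level 1: 6, 9, 11, 17
Level 2: 2, 3, 4, 8, 10, 12, 13, 14
Level 3: 1, 7, 15, 18
Level 4: 5, 19
4 first appears at level 2.

2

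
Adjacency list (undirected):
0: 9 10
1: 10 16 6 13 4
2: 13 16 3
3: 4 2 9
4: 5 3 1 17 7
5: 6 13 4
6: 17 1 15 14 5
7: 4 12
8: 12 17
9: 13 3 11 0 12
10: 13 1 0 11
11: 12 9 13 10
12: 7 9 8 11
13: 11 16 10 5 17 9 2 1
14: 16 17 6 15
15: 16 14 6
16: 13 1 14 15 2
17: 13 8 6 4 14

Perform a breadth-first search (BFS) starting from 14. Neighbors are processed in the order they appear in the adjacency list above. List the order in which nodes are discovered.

Visit 14; enqueue 16, 17, 6, 15 → queue [16, 17, 6, 15]
Visit 16; enqueue 13, 1, 2 → queue [17, 6, 15, 13, 1, 2]
Visit 17; enqueue 8, 4 → queue [6, 15, 13, 1, 2, 8, 4]
Visit 6; enqueue 5 → queue [15, 13, 1, 2, 8, 4, 5]
Visit 15 → queue [13, 1, 2, 8, 4, 5]
Visit 13; enqueue 11, 10, 9 → queue [1, 2, 8, 4, 5, 11, 10, 9]
Visit 1 → queue [2, 8, 4, 5, 11, 10, 9]
Visit 2; enqueue 3 → queue [8, 4, 5, 11, 10, 9, 3]
Visit 8; enqueue 12 → queue [4, 5, 11, 10, 9, 3, 12]
Visit 4; enqueue 7 → queue [5, 11, 10, 9, 3, 12, 7]
Visit 5 → queue [11, 10, 9, 3, 12, 7]
Visit 11 → queue [10, 9, 3, 12, 7]
Visit 10; enqueue 0 → queue [9, 3, 12, 7, 0]
Visit 9 → queue [3, 12, 7, 0]
Visit 3 → queue [12, 7, 0]
Visit 12 → queue [7, 0]
Visit 7 → queue [0]
Visit 0 → queue []

14, 16, 17, 6, 15, 13, 1, 2, 8, 4, 5, 11, 10, 9, 3, 12, 7, 0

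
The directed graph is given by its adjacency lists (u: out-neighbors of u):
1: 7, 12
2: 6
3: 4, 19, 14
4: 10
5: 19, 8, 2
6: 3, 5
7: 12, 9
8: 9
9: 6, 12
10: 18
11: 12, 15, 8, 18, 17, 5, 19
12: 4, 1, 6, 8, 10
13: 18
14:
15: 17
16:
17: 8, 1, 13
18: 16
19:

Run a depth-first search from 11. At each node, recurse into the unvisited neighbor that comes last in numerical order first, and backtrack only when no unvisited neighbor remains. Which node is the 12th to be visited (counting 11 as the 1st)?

Visit 11
11 → 19
11 → 18
18 → 16
11 → 17
17 → 13
17 → 8
8 → 9
9 → 12
12 → 10
12 → 6
6 → 5
5 → 2
6 → 3
3 → 14
3 → 4
12 → 1
1 → 7
11 → 15

Visit order: 11, 19, 18, 16, 17, 13, 8, 9, 12, 10, 6, 5, 2, 3, 14, 4, 1, 7, 15

5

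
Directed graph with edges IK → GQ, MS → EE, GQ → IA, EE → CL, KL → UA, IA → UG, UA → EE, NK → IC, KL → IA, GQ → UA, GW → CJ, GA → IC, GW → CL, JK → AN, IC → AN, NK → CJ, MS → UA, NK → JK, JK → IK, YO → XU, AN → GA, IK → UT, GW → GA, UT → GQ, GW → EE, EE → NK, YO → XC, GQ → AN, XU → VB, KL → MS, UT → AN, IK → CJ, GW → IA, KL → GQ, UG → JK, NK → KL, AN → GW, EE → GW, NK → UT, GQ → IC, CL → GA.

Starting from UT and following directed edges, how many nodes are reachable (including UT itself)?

17

BFS from UT visits: UT, AN, GQ, GA, GW, IA, IC, UA, CJ, CL, EE, UG, NK, JK, KL, IK, MS
Reachable nodes: 17 of 21 total.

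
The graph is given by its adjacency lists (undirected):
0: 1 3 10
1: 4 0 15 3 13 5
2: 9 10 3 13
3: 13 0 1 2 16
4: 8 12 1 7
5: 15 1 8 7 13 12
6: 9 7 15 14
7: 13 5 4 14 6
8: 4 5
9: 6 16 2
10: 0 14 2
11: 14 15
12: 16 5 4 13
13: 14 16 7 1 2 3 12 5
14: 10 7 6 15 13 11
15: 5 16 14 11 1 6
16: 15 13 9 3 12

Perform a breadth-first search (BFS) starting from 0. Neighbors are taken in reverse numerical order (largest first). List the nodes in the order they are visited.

Visit 0; enqueue 10, 3, 1 → queue [10, 3, 1]
Visit 10; enqueue 14, 2 → queue [3, 1, 14, 2]
Visit 3; enqueue 16, 13 → queue [1, 14, 2, 16, 13]
Visit 1; enqueue 15, 5, 4 → queue [14, 2, 16, 13, 15, 5, 4]
Visit 14; enqueue 11, 7, 6 → queue [2, 16, 13, 15, 5, 4, 11, 7, 6]
Visit 2; enqueue 9 → queue [16, 13, 15, 5, 4, 11, 7, 6, 9]
Visit 16; enqueue 12 → queue [13, 15, 5, 4, 11, 7, 6, 9, 12]
Visit 13 → queue [15, 5, 4, 11, 7, 6, 9, 12]
Visit 15 → queue [5, 4, 11, 7, 6, 9, 12]
Visit 5; enqueue 8 → queue [4, 11, 7, 6, 9, 12, 8]
Visit 4 → queue [11, 7, 6, 9, 12, 8]
Visit 11 → queue [7, 6, 9, 12, 8]
Visit 7 → queue [6, 9, 12, 8]
Visit 6 → queue [9, 12, 8]
Visit 9 → queue [12, 8]
Visit 12 → queue [8]
Visit 8 → queue []

0 -> 10 -> 3 -> 1 -> 14 -> 2 -> 16 -> 13 -> 15 -> 5 -> 4 -> 11 -> 7 -> 6 -> 9 -> 12 -> 8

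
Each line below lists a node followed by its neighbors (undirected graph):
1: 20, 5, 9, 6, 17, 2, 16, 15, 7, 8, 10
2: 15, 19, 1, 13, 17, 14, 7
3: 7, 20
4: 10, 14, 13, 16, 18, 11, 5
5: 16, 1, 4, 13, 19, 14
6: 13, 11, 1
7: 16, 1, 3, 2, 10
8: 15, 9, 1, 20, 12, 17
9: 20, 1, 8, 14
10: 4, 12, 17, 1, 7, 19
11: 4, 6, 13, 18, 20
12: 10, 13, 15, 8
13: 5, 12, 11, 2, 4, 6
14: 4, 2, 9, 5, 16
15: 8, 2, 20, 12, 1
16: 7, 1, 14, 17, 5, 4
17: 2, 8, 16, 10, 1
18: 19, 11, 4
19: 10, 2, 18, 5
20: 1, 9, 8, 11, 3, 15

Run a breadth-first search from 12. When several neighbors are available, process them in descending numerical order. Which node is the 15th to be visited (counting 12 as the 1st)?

7

Visit 12; enqueue 15, 13, 10, 8 → queue [15, 13, 10, 8]
Visit 15; enqueue 20, 2, 1 → queue [13, 10, 8, 20, 2, 1]
Visit 13; enqueue 11, 6, 5, 4 → queue [10, 8, 20, 2, 1, 11, 6, 5, 4]
Visit 10; enqueue 19, 17, 7 → queue [8, 20, 2, 1, 11, 6, 5, 4, 19, 17, 7]
Visit 8; enqueue 9 → queue [20, 2, 1, 11, 6, 5, 4, 19, 17, 7, 9]
Visit 20; enqueue 3 → queue [2, 1, 11, 6, 5, 4, 19, 17, 7, 9, 3]
Visit 2; enqueue 14 → queue [1, 11, 6, 5, 4, 19, 17, 7, 9, 3, 14]
Visit 1; enqueue 16 → queue [11, 6, 5, 4, 19, 17, 7, 9, 3, 14, 16]
Visit 11; enqueue 18 → queue [6, 5, 4, 19, 17, 7, 9, 3, 14, 16, 18]
Visit 6 → queue [5, 4, 19, 17, 7, 9, 3, 14, 16, 18]
Visit 5 → queue [4, 19, 17, 7, 9, 3, 14, 16, 18]
Visit 4 → queue [19, 17, 7, 9, 3, 14, 16, 18]
Visit 19 → queue [17, 7, 9, 3, 14, 16, 18]
Visit 17 → queue [7, 9, 3, 14, 16, 18]
Visit 7 → queue [9, 3, 14, 16, 18]
Visit 9 → queue [3, 14, 16, 18]
Visit 3 → queue [14, 16, 18]
Visit 14 → queue [16, 18]
Visit 16 → queue [18]
Visit 18 → queue []

Visit order: 12, 15, 13, 10, 8, 20, 2, 1, 11, 6, 5, 4, 19, 17, 7, 9, 3, 14, 16, 18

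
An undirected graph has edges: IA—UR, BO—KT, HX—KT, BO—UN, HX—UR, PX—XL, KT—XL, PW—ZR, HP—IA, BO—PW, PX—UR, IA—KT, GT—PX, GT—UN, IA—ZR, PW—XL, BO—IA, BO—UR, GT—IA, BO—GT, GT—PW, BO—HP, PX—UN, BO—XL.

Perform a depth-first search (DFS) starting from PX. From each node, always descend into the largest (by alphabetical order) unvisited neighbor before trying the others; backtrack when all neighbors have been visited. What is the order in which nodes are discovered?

Visit PX
PX → XL
XL → PW
PW → ZR
ZR → IA
IA → UR
UR → HX
HX → KT
KT → BO
BO → UN
UN → GT
BO → HP

PX → XL → PW → ZR → IA → UR → HX → KT → BO → UN → GT → HP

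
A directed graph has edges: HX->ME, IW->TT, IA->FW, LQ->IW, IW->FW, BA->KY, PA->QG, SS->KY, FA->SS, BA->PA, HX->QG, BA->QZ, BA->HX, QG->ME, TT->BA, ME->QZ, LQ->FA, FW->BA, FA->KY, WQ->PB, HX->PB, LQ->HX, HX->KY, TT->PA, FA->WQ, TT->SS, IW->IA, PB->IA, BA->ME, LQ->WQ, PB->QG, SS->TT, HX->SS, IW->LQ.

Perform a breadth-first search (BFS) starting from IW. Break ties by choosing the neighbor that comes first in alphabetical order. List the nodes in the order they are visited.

IW, FW, IA, LQ, TT, BA, FA, HX, WQ, PA, SS, KY, ME, QZ, PB, QG

Visit IW; enqueue FW, IA, LQ, TT → queue [FW, IA, LQ, TT]
Visit FW; enqueue BA → queue [IA, LQ, TT, BA]
Visit IA → queue [LQ, TT, BA]
Visit LQ; enqueue FA, HX, WQ → queue [TT, BA, FA, HX, WQ]
Visit TT; enqueue PA, SS → queue [BA, FA, HX, WQ, PA, SS]
Visit BA; enqueue KY, ME, QZ → queue [FA, HX, WQ, PA, SS, KY, ME, QZ]
Visit FA → queue [HX, WQ, PA, SS, KY, ME, QZ]
Visit HX; enqueue PB, QG → queue [WQ, PA, SS, KY, ME, QZ, PB, QG]
Visit WQ → queue [PA, SS, KY, ME, QZ, PB, QG]
Visit PA → queue [SS, KY, ME, QZ, PB, QG]
Visit SS → queue [KY, ME, QZ, PB, QG]
Visit KY → queue [ME, QZ, PB, QG]
Visit ME → queue [QZ, PB, QG]
Visit QZ → queue [PB, QG]
Visit PB → queue [QG]
Visit QG → queue []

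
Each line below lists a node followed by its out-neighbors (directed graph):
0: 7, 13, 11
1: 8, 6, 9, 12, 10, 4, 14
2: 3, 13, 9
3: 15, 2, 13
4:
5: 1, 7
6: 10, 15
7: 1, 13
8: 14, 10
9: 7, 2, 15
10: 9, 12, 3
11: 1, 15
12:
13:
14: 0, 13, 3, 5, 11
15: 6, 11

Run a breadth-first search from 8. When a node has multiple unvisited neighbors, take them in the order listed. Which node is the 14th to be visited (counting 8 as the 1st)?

Visit 8; enqueue 14, 10 → queue [14, 10]
Visit 14; enqueue 0, 13, 3, 5, 11 → queue [10, 0, 13, 3, 5, 11]
Visit 10; enqueue 9, 12 → queue [0, 13, 3, 5, 11, 9, 12]
Visit 0; enqueue 7 → queue [13, 3, 5, 11, 9, 12, 7]
Visit 13 → queue [3, 5, 11, 9, 12, 7]
Visit 3; enqueue 15, 2 → queue [5, 11, 9, 12, 7, 15, 2]
Visit 5; enqueue 1 → queue [11, 9, 12, 7, 15, 2, 1]
Visit 11 → queue [9, 12, 7, 15, 2, 1]
Visit 9 → queue [12, 7, 15, 2, 1]
Visit 12 → queue [7, 15, 2, 1]
Visit 7 → queue [15, 2, 1]
Visit 15; enqueue 6 → queue [2, 1, 6]
Visit 2 → queue [1, 6]
Visit 1; enqueue 4 → queue [6, 4]
Visit 6 → queue [4]
Visit 4 → queue []

Visit order: 8, 14, 10, 0, 13, 3, 5, 11, 9, 12, 7, 15, 2, 1, 6, 4

1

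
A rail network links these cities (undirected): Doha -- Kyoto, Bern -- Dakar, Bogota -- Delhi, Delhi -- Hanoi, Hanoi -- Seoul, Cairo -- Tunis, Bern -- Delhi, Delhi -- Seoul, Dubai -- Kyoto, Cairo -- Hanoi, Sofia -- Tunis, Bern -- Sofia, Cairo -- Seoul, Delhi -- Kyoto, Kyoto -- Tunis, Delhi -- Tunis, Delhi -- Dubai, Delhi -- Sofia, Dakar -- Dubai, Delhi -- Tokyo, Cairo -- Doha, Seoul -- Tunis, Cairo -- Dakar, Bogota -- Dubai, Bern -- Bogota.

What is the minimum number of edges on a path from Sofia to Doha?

3

Level 0: Sofia
Level 1: Bern, Delhi, Tunis
Level 2: Bogota, Cairo, Dakar, Dubai, Hanoi, Kyoto, Seoul, Tokyo
Level 3: Doha
Doha first appears at level 3.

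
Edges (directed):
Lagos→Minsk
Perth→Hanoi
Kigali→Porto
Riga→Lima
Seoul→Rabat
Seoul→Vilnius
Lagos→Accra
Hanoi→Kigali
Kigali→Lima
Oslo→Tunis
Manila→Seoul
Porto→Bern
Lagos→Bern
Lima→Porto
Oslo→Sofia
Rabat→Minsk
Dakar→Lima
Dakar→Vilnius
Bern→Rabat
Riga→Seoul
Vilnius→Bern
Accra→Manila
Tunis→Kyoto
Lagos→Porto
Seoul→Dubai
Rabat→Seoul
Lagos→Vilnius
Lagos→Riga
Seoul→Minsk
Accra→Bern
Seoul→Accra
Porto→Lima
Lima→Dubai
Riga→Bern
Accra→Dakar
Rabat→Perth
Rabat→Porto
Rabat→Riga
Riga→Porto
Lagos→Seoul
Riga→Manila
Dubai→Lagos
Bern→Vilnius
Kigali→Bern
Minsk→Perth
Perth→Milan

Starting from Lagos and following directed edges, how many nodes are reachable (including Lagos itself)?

17

BFS from Lagos visits: Lagos, Vilnius, Seoul, Riga, Porto, Minsk, Bern, Accra, Rabat, Dubai, Manila, Lima, Perth, Dakar, Milan, Hanoi, Kigali
Reachable nodes: 17 of 21 total.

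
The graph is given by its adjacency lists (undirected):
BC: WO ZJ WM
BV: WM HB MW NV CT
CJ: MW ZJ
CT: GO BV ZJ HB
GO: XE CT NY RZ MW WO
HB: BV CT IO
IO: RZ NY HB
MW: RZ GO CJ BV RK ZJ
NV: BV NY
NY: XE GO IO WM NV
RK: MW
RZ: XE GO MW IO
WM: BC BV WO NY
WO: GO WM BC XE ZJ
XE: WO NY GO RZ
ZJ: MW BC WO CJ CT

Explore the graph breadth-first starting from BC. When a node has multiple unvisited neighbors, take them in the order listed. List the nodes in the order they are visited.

Visit BC; enqueue WO, ZJ, WM → queue [WO, ZJ, WM]
Visit WO; enqueue GO, XE → queue [ZJ, WM, GO, XE]
Visit ZJ; enqueue MW, CJ, CT → queue [WM, GO, XE, MW, CJ, CT]
Visit WM; enqueue BV, NY → queue [GO, XE, MW, CJ, CT, BV, NY]
Visit GO; enqueue RZ → queue [XE, MW, CJ, CT, BV, NY, RZ]
Visit XE → queue [MW, CJ, CT, BV, NY, RZ]
Visit MW; enqueue RK → queue [CJ, CT, BV, NY, RZ, RK]
Visit CJ → queue [CT, BV, NY, RZ, RK]
Visit CT; enqueue HB → queue [BV, NY, RZ, RK, HB]
Visit BV; enqueue NV → queue [NY, RZ, RK, HB, NV]
Visit NY; enqueue IO → queue [RZ, RK, HB, NV, IO]
Visit RZ → queue [RK, HB, NV, IO]
Visit RK → queue [HB, NV, IO]
Visit HB → queue [NV, IO]
Visit NV → queue [IO]
Visit IO → queue []

BC, WO, ZJ, WM, GO, XE, MW, CJ, CT, BV, NY, RZ, RK, HB, NV, IO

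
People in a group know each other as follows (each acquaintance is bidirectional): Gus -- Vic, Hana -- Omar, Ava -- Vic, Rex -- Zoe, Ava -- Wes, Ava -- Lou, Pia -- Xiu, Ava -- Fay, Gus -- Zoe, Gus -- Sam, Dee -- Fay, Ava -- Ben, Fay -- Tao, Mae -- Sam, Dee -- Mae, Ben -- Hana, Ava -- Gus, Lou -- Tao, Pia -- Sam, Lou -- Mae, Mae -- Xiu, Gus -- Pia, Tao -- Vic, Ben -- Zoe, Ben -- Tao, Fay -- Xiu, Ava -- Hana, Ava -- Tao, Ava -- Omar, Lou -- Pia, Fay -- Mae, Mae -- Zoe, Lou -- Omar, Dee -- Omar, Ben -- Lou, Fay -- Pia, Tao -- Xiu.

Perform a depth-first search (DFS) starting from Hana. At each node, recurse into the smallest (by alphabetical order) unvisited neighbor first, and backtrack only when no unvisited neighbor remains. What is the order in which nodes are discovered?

Hana -> Ava -> Ben -> Lou -> Mae -> Dee -> Fay -> Pia -> Gus -> Sam -> Vic -> Tao -> Xiu -> Zoe -> Rex -> Omar -> Wes

Visit Hana
Hana → Ava
Ava → Ben
Ben → Lou
Lou → Mae
Mae → Dee
Dee → Fay
Fay → Pia
Pia → Gus
Gus → Sam
Gus → Vic
Vic → Tao
Tao → Xiu
Gus → Zoe
Zoe → Rex
Dee → Omar
Ava → Wes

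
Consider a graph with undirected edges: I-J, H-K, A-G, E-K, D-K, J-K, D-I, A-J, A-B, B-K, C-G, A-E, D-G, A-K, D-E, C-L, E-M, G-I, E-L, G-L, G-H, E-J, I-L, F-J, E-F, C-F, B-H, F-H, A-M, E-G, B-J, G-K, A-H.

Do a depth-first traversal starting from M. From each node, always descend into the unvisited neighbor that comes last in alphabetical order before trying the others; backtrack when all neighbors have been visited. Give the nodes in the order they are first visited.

M E L I J K H G D C F A B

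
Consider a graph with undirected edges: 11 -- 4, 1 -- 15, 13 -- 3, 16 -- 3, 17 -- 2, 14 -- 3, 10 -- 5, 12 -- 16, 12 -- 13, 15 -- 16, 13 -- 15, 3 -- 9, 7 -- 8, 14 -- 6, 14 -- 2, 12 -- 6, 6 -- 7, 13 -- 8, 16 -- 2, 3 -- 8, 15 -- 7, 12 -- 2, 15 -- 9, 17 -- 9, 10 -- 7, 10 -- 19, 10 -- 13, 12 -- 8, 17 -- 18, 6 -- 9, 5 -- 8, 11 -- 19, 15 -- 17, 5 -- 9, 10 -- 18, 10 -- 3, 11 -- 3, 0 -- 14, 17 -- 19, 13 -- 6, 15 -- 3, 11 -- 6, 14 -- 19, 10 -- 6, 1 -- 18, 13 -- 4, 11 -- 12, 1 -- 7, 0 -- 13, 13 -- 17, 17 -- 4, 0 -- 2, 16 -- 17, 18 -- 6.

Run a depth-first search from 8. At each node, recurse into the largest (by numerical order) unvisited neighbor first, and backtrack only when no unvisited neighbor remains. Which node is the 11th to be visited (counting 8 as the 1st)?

Visit 8
8 → 13
13 → 17
17 → 19
19 → 14
14 → 6
6 → 18
18 → 10
10 → 7
7 → 15
15 → 16
16 → 12
12 → 11
11 → 4
11 → 3
3 → 9
9 → 5
12 → 2
2 → 0
15 → 1

Visit order: 8, 13, 17, 19, 14, 6, 18, 10, 7, 15, 16, 12, 11, 4, 3, 9, 5, 2, 0, 1

16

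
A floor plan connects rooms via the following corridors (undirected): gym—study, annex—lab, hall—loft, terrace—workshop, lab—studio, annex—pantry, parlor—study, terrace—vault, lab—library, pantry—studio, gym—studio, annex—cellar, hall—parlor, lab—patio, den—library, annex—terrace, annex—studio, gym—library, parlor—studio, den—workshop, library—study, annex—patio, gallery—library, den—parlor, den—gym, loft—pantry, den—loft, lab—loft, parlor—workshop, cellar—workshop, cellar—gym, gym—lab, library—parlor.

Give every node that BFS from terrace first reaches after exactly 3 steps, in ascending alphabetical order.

Level 0: terrace
Level 1: annex, vault, workshop
Level 2: cellar, den, lab, pantry, parlor, patio, studio
Level 3: gym, hall, library, loft, study
Level 4: gallery

gym, hall, library, loft, study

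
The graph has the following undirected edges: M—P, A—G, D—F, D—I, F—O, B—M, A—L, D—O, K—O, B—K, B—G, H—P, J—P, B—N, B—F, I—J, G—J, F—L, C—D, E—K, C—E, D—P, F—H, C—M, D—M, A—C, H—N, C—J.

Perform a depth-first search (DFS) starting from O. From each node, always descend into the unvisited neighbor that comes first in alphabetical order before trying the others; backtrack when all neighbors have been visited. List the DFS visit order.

O -> D -> C -> A -> G -> B -> F -> H -> N -> P -> J -> I -> M -> L -> K -> E

Visit O
O → D
D → C
C → A
A → G
G → B
B → F
F → H
H → N
H → P
P → J
J → I
P → M
F → L
B → K
K → E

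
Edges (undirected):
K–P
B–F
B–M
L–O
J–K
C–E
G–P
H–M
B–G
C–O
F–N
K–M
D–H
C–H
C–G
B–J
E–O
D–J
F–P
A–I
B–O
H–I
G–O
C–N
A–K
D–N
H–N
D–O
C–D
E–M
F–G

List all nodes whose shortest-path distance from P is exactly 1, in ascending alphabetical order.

F, G, K

Level 0: P
Level 1: F, G, K
Level 2: A, B, C, J, M, N, O
Level 3: D, E, H, I, L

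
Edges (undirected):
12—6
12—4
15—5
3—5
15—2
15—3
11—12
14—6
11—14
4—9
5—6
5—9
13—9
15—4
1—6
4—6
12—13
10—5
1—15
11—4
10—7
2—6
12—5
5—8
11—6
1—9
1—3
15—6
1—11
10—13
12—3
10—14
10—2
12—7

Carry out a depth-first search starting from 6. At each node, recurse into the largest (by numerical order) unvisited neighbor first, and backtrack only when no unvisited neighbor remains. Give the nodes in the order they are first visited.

6, 15, 5, 12, 13, 10, 14, 11, 4, 9, 1, 3, 7, 2, 8

Visit 6
6 → 15
15 → 5
5 → 12
12 → 13
13 → 10
10 → 14
14 → 11
11 → 4
4 → 9
9 → 1
1 → 3
10 → 7
10 → 2
5 → 8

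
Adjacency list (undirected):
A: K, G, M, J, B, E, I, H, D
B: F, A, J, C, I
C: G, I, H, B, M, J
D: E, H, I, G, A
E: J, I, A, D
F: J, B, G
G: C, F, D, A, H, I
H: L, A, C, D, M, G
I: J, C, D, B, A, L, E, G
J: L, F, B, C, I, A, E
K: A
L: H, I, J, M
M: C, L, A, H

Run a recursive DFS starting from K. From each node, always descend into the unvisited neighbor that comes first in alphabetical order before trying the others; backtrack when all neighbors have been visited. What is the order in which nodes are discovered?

K, A, B, C, G, D, E, I, J, F, L, H, M

Visit K
K → A
A → B
B → C
C → G
G → D
D → E
E → I
I → J
J → F
J → L
L → H
H → M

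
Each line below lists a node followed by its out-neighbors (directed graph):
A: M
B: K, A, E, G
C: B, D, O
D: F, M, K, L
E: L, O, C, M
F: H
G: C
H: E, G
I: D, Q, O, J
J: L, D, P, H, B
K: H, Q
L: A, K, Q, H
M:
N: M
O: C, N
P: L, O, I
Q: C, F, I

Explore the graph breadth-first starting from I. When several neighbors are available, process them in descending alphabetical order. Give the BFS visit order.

I -> Q -> O -> J -> D -> F -> C -> N -> P -> L -> H -> B -> M -> K -> A -> G -> E

Visit I; enqueue Q, O, J, D → queue [Q, O, J, D]
Visit Q; enqueue F, C → queue [O, J, D, F, C]
Visit O; enqueue N → queue [J, D, F, C, N]
Visit J; enqueue P, L, H, B → queue [D, F, C, N, P, L, H, B]
Visit D; enqueue M, K → queue [F, C, N, P, L, H, B, M, K]
Visit F → queue [C, N, P, L, H, B, M, K]
Visit C → queue [N, P, L, H, B, M, K]
Visit N → queue [P, L, H, B, M, K]
Visit P → queue [L, H, B, M, K]
Visit L; enqueue A → queue [H, B, M, K, A]
Visit H; enqueue G, E → queue [B, M, K, A, G, E]
Visit B → queue [M, K, A, G, E]
Visit M → queue [K, A, G, E]
Visit K → queue [A, G, E]
Visit A → queue [G, E]
Visit G → queue [E]
Visit E → queue []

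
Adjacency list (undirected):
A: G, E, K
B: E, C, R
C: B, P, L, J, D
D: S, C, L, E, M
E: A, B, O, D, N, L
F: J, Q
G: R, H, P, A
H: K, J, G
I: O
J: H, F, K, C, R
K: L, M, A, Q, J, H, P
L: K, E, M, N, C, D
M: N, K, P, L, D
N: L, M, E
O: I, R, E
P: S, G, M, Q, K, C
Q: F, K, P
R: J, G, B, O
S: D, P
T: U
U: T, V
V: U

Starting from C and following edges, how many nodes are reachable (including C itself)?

BFS from C visits: C, P, L, J, D, B, S, Q, M, K, G, N, E, R, H, F, A, O, I
Reachable nodes: 19 of 22 total.

19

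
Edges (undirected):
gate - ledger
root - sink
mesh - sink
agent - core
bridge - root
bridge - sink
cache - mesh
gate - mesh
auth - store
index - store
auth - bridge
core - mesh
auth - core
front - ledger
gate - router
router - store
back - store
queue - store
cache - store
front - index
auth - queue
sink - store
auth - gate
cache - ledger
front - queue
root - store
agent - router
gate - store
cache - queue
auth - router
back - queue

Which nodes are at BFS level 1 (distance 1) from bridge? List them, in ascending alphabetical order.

Level 0: bridge
Level 1: auth, root, sink
Level 2: core, gate, mesh, queue, router, store
Level 3: agent, back, cache, front, index, ledger

auth, root, sink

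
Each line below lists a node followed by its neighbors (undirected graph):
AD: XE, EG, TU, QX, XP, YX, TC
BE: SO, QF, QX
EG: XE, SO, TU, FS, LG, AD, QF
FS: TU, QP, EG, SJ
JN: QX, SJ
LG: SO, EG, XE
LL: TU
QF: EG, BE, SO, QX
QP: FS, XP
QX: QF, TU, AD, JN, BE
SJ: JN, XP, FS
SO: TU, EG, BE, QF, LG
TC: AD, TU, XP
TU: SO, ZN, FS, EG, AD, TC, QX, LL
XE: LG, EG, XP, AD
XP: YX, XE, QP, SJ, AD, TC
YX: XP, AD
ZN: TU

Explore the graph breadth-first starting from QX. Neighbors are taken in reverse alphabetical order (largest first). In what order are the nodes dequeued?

QX -> TU -> QF -> JN -> BE -> AD -> ZN -> TC -> SO -> LL -> FS -> EG -> SJ -> YX -> XP -> XE -> LG -> QP

Visit QX; enqueue TU, QF, JN, BE, AD → queue [TU, QF, JN, BE, AD]
Visit TU; enqueue ZN, TC, SO, LL, FS, EG → queue [QF, JN, BE, AD, ZN, TC, SO, LL, FS, EG]
Visit QF → queue [JN, BE, AD, ZN, TC, SO, LL, FS, EG]
Visit JN; enqueue SJ → queue [BE, AD, ZN, TC, SO, LL, FS, EG, SJ]
Visit BE → queue [AD, ZN, TC, SO, LL, FS, EG, SJ]
Visit AD; enqueue YX, XP, XE → queue [ZN, TC, SO, LL, FS, EG, SJ, YX, XP, XE]
Visit ZN → queue [TC, SO, LL, FS, EG, SJ, YX, XP, XE]
Visit TC → queue [SO, LL, FS, EG, SJ, YX, XP, XE]
Visit SO; enqueue LG → queue [LL, FS, EG, SJ, YX, XP, XE, LG]
Visit LL → queue [FS, EG, SJ, YX, XP, XE, LG]
Visit FS; enqueue QP → queue [EG, SJ, YX, XP, XE, LG, QP]
Visit EG → queue [SJ, YX, XP, XE, LG, QP]
Visit SJ → queue [YX, XP, XE, LG, QP]
Visit YX → queue [XP, XE, LG, QP]
Visit XP → queue [XE, LG, QP]
Visit XE → queue [LG, QP]
Visit LG → queue [QP]
Visit QP → queue []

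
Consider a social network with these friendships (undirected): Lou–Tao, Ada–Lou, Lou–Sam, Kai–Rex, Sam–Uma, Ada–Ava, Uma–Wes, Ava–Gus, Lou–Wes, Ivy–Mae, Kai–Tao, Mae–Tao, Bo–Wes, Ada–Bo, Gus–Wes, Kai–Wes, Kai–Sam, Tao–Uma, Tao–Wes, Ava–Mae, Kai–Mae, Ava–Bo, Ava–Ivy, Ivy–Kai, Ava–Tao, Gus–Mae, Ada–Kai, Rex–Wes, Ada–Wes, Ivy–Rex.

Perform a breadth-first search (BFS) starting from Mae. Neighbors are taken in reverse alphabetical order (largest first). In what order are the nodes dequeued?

Mae -> Tao -> Kai -> Ivy -> Gus -> Ava -> Wes -> Uma -> Lou -> Sam -> Rex -> Ada -> Bo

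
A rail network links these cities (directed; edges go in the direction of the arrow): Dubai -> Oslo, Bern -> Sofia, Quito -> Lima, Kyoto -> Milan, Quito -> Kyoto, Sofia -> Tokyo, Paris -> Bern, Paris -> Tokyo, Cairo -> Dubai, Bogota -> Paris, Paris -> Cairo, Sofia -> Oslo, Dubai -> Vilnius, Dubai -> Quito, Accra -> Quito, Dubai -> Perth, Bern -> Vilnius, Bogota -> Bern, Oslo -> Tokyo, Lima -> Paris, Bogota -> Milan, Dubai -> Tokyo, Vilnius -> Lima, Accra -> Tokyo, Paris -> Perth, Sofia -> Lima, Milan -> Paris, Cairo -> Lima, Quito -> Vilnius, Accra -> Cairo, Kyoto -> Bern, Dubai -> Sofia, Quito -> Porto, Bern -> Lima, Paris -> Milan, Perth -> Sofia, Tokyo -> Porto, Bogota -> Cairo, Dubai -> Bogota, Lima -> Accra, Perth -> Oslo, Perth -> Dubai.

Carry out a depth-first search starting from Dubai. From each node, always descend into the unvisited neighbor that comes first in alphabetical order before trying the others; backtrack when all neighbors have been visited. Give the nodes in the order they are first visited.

Visit Dubai
Dubai → Bogota
Bogota → Bern
Bern → Lima
Lima → Accra
Accra → Cairo
Accra → Quito
Quito → Kyoto
Kyoto → Milan
Milan → Paris
Paris → Perth
Perth → Oslo
Oslo → Tokyo
Tokyo → Porto
Perth → Sofia
Quito → Vilnius

Dubai → Bogota → Bern → Lima → Accra → Cairo → Quito → Kyoto → Milan → Paris → Perth → Oslo → Tokyo → Porto → Sofia → Vilnius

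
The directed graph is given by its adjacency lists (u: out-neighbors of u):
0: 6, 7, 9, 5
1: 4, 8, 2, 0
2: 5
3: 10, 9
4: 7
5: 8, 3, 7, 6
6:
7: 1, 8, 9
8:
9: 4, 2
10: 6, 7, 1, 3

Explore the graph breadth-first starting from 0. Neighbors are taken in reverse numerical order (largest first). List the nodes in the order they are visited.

0 9 7 6 5 4 2 8 1 3 10

Visit 0; enqueue 9, 7, 6, 5 → queue [9, 7, 6, 5]
Visit 9; enqueue 4, 2 → queue [7, 6, 5, 4, 2]
Visit 7; enqueue 8, 1 → queue [6, 5, 4, 2, 8, 1]
Visit 6 → queue [5, 4, 2, 8, 1]
Visit 5; enqueue 3 → queue [4, 2, 8, 1, 3]
Visit 4 → queue [2, 8, 1, 3]
Visit 2 → queue [8, 1, 3]
Visit 8 → queue [1, 3]
Visit 1 → queue [3]
Visit 3; enqueue 10 → queue [10]
Visit 10 → queue []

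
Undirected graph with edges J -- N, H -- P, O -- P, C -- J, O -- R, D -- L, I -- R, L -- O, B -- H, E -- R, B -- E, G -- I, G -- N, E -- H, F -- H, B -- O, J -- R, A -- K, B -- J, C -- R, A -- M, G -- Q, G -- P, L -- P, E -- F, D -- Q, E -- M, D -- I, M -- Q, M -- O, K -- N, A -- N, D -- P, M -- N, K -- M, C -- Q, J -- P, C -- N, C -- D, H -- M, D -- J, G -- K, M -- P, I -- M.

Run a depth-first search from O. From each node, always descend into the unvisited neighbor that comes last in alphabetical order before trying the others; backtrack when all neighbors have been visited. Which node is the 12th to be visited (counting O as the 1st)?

Visit O
O → R
R → J
J → P
P → M
M → Q
Q → G
G → N
N → K
K → A
N → C
C → D
D → L
D → I
M → H
H → F
F → E
E → B

Visit order: O, R, J, P, M, Q, G, N, K, A, C, D, L, I, H, F, E, B

D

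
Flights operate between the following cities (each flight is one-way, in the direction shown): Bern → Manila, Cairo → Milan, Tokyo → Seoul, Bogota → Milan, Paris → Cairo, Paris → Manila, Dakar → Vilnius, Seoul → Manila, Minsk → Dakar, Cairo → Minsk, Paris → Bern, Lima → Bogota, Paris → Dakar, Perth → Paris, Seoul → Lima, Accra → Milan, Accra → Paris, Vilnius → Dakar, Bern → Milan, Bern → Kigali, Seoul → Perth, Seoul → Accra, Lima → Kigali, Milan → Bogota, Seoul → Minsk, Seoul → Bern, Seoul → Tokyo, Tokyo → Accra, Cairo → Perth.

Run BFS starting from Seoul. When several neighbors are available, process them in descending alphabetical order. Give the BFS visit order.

Seoul -> Tokyo -> Perth -> Minsk -> Manila -> Lima -> Bern -> Accra -> Paris -> Dakar -> Kigali -> Bogota -> Milan -> Cairo -> Vilnius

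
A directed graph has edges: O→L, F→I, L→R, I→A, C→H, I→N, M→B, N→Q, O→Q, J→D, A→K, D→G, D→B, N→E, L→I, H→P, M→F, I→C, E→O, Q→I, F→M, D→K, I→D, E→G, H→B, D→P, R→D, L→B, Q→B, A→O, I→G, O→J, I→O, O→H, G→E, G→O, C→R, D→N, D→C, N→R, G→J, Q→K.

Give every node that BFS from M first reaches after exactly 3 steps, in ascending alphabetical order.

A, C, D, G, N, O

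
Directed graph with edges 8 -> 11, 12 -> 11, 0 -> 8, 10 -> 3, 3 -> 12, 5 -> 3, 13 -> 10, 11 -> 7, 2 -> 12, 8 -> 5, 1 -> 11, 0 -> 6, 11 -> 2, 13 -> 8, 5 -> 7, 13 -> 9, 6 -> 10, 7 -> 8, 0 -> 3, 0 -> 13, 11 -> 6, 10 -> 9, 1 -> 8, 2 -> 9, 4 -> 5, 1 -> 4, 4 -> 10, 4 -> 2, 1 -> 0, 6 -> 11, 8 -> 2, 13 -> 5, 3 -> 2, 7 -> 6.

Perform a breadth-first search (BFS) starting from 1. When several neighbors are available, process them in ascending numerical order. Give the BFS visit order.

1 → 0 → 4 → 8 → 11 → 3 → 6 → 13 → 2 → 5 → 10 → 7 → 12 → 9

Visit 1; enqueue 0, 4, 8, 11 → queue [0, 4, 8, 11]
Visit 0; enqueue 3, 6, 13 → queue [4, 8, 11, 3, 6, 13]
Visit 4; enqueue 2, 5, 10 → queue [8, 11, 3, 6, 13, 2, 5, 10]
Visit 8 → queue [11, 3, 6, 13, 2, 5, 10]
Visit 11; enqueue 7 → queue [3, 6, 13, 2, 5, 10, 7]
Visit 3; enqueue 12 → queue [6, 13, 2, 5, 10, 7, 12]
Visit 6 → queue [13, 2, 5, 10, 7, 12]
Visit 13; enqueue 9 → queue [2, 5, 10, 7, 12, 9]
Visit 2 → queue [5, 10, 7, 12, 9]
Visit 5 → queue [10, 7, 12, 9]
Visit 10 → queue [7, 12, 9]
Visit 7 → queue [12, 9]
Visit 12 → queue [9]
Visit 9 → queue []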